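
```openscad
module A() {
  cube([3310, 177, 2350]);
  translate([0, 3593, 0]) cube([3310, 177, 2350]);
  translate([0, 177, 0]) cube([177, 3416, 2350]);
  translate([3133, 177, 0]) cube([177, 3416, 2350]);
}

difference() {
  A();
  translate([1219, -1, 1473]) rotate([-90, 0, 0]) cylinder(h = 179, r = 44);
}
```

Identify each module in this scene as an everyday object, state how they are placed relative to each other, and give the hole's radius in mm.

A is a house frame. The house frame has a circular hole through its front wall. The hole's radius is 44 mm.

The subtracted cylinder has r = 44 mm.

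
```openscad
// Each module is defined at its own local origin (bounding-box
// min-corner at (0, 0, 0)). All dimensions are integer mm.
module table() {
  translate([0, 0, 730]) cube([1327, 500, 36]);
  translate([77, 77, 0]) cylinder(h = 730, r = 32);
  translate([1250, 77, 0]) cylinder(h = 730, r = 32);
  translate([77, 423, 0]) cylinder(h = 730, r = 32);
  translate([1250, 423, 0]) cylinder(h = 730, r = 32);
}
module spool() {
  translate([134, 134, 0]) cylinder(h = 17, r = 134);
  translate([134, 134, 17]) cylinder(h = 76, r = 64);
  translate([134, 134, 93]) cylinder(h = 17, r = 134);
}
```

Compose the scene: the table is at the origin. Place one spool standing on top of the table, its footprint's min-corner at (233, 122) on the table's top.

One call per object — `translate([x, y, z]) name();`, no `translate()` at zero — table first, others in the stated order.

table();
translate([233, 122, 766]) spool();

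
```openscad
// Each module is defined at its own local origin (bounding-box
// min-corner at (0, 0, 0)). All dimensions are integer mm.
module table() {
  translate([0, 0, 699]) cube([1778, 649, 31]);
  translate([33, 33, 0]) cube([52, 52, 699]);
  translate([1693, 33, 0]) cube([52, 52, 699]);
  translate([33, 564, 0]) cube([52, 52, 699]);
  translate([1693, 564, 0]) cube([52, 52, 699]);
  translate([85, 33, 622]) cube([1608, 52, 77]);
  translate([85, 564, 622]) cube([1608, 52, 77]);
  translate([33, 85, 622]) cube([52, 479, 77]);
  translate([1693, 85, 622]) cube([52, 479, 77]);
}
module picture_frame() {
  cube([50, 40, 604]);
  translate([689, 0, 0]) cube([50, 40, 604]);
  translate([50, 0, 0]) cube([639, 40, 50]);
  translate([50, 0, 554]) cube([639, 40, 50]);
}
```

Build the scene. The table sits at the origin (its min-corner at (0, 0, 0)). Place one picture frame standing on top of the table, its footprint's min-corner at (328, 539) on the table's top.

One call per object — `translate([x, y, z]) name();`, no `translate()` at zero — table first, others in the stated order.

table();
translate([328, 539, 730]) picture_frame();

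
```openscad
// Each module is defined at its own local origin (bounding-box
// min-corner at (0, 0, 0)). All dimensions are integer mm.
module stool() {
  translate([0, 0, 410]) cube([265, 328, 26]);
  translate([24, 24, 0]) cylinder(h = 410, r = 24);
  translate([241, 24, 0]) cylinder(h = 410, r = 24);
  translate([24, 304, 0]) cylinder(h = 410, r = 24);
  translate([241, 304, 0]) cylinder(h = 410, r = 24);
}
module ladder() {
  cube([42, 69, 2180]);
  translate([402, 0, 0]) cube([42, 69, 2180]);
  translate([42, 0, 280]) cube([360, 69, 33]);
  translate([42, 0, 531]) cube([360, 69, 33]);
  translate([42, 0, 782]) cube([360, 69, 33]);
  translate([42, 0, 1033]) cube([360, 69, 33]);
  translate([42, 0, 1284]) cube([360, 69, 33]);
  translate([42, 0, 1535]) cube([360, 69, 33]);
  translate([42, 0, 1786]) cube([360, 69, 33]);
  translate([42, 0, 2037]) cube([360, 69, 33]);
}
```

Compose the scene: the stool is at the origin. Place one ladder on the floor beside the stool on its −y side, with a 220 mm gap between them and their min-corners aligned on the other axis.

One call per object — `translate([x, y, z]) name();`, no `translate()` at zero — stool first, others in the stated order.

stool();
translate([0, -289, 0]) ladder();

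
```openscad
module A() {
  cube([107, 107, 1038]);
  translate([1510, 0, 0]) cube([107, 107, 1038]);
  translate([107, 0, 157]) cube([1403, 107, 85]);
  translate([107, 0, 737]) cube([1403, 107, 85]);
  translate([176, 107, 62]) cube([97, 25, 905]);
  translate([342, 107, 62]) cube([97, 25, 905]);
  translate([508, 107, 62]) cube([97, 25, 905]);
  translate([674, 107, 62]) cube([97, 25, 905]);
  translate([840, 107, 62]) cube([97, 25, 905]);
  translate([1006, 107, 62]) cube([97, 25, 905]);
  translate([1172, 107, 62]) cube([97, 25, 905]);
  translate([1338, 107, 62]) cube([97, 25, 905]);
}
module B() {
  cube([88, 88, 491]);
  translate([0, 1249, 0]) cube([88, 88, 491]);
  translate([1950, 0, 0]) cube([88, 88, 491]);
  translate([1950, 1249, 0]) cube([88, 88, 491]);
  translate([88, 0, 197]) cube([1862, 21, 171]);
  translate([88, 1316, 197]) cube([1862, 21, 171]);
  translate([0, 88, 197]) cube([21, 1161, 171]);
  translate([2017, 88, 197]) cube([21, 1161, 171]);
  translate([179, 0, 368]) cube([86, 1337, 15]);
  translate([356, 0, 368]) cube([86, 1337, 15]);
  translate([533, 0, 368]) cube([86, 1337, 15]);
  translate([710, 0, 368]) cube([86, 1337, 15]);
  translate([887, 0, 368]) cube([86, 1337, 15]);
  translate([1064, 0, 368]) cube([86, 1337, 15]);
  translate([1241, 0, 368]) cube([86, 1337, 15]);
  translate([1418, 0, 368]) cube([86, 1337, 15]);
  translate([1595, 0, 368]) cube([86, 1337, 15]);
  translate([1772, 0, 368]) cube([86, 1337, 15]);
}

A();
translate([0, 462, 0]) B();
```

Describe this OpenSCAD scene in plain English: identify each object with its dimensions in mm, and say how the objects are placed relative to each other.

A is a fence section. Two 107×107 mm posts, 1038 mm tall, stand on the floor with a clear span of 1403 mm between their inner faces. Two horizontal rails of 107×85 mm section span the gap between the posts with their undersides at z = 157 mm and z = 737 mm, flush with the posts' −y face. 8 pickets, each 97 mm wide, 25 mm thick and 905 mm tall, are fixed to the +y face of the rails with their bottoms at z = 62 mm, evenly spaced across the span with equal gaps (rounded down to the nearest mm) at the −x end and between each pair — any rounding remainder accumulates at the +x end.

B is a bed frame 2038 mm long (x) by 1337 mm wide (y). Four 88×88 mm corner posts, 491 mm tall, at the corners of the footprint. Four rails of 21 mm thickness and 171 mm height run between adjacent posts with their undersides at z = 197 mm, their outer faces flush with the outside of the frame (the two x-running rails run between the posts' inner faces; the two y-running rails run between the posts' inner faces). 10 slats, each 86 mm wide (x) and 15 mm thick, lie across the top of the two x-running rails, running the full 1337 mm width of the frame in y; the slats are evenly spaced along x between the inner faces of the end posts with equal gaps (rounded down to the nearest mm) at the −x end and between each pair — any rounding remainder accumulates at the +x end.

The bed frame is on the floor beside the fence section on its +y side.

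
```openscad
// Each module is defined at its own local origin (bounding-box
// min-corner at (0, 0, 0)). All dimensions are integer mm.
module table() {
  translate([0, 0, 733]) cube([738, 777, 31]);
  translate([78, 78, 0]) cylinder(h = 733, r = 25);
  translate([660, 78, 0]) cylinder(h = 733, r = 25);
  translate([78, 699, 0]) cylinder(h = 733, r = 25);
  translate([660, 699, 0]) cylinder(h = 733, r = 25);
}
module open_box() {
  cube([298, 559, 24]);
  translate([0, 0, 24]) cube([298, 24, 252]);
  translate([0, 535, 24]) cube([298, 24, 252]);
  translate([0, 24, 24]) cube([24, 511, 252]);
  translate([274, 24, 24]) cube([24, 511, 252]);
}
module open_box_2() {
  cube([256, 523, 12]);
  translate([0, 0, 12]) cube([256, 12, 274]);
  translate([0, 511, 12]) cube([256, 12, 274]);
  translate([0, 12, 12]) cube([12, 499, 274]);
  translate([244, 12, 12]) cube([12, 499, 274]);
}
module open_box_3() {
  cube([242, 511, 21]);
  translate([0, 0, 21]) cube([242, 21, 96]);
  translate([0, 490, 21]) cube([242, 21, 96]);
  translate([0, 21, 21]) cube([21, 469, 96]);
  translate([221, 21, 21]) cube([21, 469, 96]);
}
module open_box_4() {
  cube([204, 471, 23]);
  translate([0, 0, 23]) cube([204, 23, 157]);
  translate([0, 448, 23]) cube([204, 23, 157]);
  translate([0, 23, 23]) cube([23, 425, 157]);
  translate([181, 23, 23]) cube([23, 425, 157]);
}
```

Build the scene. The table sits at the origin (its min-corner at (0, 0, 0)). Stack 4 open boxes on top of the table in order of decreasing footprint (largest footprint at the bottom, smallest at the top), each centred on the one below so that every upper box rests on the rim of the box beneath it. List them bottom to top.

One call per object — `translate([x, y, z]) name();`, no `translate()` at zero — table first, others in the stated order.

table();
translate([220, 109, 764]) open_box();
translate([241, 127, 1040]) open_box_2();
translate([248, 133, 1326]) open_box_3();
translate([267, 153, 1443]) open_box_4();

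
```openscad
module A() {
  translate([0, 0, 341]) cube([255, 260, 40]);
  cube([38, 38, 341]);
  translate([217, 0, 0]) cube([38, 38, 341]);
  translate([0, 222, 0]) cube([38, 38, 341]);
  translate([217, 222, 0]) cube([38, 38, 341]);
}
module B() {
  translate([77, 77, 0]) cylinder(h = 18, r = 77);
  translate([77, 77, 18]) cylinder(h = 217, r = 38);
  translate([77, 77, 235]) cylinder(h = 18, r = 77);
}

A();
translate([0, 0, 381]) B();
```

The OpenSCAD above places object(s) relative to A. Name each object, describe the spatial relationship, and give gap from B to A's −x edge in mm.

The spool's min-x is at 0; the stool's min-x is 0; gap = 0 mm.

A is a stool. B is a spool. The spool is on top of the stool. The gap from the spool to the stool's −x edge is 0 mm.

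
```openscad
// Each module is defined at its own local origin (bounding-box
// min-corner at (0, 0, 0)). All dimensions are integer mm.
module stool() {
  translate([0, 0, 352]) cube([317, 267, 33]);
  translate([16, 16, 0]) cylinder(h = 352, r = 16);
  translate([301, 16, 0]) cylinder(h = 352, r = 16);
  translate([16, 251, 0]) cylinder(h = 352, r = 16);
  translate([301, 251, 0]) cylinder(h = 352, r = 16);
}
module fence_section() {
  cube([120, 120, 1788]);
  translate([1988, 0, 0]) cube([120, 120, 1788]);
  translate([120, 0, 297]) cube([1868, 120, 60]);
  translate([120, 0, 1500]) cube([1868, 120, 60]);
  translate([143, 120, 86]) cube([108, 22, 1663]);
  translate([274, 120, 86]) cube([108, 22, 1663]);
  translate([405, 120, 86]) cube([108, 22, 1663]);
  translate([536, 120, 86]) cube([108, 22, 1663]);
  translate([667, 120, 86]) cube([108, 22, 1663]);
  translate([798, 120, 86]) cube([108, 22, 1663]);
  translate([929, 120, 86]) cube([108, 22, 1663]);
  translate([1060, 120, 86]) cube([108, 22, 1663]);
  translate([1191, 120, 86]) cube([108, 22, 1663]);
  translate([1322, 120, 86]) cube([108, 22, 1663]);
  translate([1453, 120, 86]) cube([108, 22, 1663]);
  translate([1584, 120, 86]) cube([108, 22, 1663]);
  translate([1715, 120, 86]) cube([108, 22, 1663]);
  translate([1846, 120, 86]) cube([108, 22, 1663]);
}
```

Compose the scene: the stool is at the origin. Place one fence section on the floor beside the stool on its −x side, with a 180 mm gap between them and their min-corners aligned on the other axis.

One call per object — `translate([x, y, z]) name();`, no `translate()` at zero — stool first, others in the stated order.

stool();
translate([-2288, 0, 0]) fence_section();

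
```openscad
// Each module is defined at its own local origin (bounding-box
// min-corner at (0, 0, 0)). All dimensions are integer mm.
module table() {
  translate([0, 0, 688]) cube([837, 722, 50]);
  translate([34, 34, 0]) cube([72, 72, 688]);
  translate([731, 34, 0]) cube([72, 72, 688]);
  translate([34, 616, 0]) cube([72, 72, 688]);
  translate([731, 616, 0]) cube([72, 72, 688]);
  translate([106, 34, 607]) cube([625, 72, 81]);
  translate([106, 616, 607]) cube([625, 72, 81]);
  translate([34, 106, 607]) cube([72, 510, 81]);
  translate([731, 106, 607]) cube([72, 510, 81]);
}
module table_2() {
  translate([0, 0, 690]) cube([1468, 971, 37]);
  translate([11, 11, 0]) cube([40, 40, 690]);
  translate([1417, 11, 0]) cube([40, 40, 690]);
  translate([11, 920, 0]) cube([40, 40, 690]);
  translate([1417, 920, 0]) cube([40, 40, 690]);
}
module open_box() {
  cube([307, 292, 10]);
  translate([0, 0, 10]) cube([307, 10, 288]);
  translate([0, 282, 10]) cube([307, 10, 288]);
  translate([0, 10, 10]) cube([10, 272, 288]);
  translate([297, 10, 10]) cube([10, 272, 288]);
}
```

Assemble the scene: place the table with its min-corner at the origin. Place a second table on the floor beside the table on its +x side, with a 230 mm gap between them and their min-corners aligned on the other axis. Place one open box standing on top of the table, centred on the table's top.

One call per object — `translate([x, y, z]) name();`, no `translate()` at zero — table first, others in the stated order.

table();
translate([1067, 0, 0]) table_2();
translate([265, 215, 738]) open_box();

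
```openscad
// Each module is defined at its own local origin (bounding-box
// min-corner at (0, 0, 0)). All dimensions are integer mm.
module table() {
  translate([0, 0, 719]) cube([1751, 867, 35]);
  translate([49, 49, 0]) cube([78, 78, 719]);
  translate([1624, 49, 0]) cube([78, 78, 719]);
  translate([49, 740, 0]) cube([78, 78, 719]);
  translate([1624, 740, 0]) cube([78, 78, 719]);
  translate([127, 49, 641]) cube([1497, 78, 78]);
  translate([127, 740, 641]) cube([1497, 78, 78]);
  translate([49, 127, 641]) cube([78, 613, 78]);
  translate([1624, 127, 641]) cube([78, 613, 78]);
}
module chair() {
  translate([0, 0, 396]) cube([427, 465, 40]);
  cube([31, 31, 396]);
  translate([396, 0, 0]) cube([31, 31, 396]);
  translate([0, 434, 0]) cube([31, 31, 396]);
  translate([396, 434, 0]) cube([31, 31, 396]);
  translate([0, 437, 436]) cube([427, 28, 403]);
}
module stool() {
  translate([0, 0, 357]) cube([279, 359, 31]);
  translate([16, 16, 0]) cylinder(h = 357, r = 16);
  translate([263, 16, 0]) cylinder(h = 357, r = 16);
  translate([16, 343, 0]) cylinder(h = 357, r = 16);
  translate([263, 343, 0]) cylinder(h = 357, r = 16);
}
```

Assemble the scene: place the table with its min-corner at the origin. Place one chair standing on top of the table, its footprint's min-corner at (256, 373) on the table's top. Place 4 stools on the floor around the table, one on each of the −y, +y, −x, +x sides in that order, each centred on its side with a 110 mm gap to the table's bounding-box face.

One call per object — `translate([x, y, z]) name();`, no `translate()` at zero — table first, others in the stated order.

table();
translate([256, 373, 754]) chair();
translate([736, -469, 0]) stool();
translate([736, 977, 0]) stool();
translate([-389, 254, 0]) stool();
translate([1861, 254, 0]) stool();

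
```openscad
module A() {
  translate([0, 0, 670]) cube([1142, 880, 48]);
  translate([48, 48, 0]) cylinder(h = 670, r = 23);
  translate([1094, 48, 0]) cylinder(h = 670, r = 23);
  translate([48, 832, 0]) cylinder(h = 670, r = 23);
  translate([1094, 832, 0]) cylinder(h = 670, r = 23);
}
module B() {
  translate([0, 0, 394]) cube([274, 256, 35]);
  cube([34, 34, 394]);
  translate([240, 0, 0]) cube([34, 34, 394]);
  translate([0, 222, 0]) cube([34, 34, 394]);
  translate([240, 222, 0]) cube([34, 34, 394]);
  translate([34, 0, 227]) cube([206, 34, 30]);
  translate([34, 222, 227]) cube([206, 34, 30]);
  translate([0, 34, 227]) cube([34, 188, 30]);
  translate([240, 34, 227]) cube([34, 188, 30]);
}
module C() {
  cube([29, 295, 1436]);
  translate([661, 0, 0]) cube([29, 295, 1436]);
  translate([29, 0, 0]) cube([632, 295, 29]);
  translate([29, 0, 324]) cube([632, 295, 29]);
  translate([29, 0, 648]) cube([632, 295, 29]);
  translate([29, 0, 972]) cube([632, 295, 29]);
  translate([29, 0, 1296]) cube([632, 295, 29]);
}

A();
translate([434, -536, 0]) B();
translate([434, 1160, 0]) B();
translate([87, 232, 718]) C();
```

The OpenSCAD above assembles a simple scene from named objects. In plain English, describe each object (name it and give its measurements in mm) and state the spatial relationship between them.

A is a table with a 1142×880 mm rectangular top, 48 mm thick, top surface at z = 718 mm, supported by four round legs of 46 mm diameter, each leg's bounding box inset 25 mm from the nearest pair of top edges, running from the floor.

B is a four-legged stool. The seat is 274×256 mm, 35 mm thick, top at z = 429 mm. It stands on four square legs, each 34×34 mm in cross-section, from z = 0 to the seat underside, each flush with a corner of the seat. Four stretchers, 34 mm wide and 30 mm tall, connect adjacent legs with their undersides at z = 227 mm, each running between the inner faces of the legs it joins and aligned with the legs' outer faces on the other axis.

C is an open bookshelf. Two side panels, each 29 mm thick, 295 mm deep and 1436 mm tall, stand 690 mm apart (outside-to-outside). Between them sit 5 shelves, each 29 mm thick and 295 mm deep, spanning the full gap between the sides. The bottom shelf rests on the floor (its underside at z = 0) and the clear gap between one shelf's top and the next shelf's underside is 295 mm.

Two stools sit around the table at the −y, +y sides. The bookshelf is on top of the table.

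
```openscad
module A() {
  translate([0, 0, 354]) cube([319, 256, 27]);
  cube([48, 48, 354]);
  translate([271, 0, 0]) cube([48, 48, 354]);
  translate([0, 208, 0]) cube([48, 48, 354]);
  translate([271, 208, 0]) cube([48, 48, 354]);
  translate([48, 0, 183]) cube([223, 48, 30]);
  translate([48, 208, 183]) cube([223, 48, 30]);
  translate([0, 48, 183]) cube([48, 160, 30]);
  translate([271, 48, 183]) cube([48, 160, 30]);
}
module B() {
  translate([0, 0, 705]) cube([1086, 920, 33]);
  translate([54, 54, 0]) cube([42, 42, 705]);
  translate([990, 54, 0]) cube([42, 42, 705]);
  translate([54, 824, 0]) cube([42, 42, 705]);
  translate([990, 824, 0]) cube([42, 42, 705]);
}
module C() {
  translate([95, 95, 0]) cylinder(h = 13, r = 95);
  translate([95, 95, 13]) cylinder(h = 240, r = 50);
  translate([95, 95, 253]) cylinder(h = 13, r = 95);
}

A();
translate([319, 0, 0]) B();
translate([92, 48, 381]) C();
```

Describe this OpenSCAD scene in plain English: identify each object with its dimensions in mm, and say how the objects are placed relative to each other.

A is a four-legged stool. The seat is a 319×256×27 mm slab whose top surface is at z = 381 mm; four square legs, each 48×48 mm in cross-section, run from the floor (z = 0) to the underside of the seat, each flush with a corner of the seat. Four stretchers, 48 mm wide and 30 mm tall, connect adjacent legs with their undersides at z = 183 mm, each running between the inner faces of the legs it joins and aligned with the legs' outer faces on the other axis.

B is a rectangular dining table. The top is 1086×920×33 mm with its upper surface at z = 738 mm. It stands on four 42×42 mm square legs, each inset 54 mm from the nearest pair of top edges, running from the floor to the underside of the top.

C is a spool: two coaxial disc flanges of radius 95 mm and thickness 13 mm, joined by a core cylinder of radius 50 mm and height 240 mm. The lower flange rests on z = 0 and the three cylinders share a vertical axis.

The table is against the stool's +x side, with their −y faces flush. The spool is on top of the stool.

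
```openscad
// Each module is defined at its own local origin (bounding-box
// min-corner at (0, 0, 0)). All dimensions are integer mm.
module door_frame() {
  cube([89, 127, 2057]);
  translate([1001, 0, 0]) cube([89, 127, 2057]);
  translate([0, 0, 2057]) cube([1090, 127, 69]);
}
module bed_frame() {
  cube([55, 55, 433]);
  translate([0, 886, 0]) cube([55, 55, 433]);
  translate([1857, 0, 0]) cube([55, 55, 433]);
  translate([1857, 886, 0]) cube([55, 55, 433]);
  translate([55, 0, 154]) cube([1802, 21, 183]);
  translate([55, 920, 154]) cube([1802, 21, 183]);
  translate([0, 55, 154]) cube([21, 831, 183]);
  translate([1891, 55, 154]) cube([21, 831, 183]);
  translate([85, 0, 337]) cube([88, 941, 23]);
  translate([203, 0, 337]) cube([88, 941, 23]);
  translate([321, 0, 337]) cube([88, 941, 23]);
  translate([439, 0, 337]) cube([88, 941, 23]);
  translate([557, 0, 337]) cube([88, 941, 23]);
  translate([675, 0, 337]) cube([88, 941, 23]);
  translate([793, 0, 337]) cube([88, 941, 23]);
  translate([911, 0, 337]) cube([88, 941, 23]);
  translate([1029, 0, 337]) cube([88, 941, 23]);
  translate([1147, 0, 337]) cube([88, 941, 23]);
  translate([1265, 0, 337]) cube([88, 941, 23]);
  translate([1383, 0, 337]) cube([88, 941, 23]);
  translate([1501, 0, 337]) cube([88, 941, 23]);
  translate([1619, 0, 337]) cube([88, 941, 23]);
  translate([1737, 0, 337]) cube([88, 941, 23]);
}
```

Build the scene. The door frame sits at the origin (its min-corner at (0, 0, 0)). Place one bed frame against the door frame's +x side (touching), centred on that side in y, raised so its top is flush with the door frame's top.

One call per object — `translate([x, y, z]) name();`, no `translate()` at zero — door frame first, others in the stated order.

door_frame();
translate([1090, -407, 1693]) bed_frame();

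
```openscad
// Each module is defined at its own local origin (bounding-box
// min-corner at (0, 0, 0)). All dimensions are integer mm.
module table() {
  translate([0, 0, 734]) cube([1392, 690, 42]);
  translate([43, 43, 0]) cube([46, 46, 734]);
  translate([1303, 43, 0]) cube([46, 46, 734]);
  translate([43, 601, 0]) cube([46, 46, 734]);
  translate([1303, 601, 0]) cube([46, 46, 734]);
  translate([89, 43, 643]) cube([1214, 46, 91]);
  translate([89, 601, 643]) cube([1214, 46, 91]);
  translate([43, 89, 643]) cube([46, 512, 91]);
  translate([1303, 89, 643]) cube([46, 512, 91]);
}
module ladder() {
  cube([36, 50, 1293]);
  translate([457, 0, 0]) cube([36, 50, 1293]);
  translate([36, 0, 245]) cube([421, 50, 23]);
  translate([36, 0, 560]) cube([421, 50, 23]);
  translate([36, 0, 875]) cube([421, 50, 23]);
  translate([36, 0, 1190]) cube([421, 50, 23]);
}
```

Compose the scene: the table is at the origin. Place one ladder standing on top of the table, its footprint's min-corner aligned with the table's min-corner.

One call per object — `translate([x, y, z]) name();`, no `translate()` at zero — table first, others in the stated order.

table();
translate([0, 0, 776]) ladder();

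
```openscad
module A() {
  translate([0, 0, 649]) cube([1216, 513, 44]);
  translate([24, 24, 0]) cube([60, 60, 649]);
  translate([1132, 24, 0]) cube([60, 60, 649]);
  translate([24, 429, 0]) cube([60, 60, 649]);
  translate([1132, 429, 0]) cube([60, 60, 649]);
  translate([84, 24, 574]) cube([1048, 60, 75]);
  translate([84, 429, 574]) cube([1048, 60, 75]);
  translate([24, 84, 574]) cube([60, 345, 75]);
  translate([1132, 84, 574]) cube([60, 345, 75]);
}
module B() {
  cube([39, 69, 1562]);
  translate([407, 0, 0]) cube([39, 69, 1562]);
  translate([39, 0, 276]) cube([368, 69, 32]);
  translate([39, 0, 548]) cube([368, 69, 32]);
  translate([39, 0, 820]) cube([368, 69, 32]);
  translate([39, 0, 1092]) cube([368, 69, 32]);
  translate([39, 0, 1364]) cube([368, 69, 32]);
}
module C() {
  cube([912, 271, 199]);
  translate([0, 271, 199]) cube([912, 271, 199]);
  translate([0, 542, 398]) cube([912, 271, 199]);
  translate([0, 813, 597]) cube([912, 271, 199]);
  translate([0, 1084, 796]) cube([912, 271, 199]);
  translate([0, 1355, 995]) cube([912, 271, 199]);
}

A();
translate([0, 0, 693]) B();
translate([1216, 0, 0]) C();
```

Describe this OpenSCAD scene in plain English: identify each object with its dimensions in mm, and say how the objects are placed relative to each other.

A is a table with a 1216×513 mm rectangular top, 44 mm thick, top surface at z = 693 mm, supported by four 60×60 mm square legs, each inset 24 mm from the nearest pair of top edges, running from the floor. Four apron rails, 60 mm thick and 75 mm tall, run between adjacent legs with their top edges flush with the underside of the top and their outer faces flush with the legs' outer faces.

B is a wooden ladder with two side rails of 39×69 mm section and 1562 mm height, set 446 mm apart overall. Between them run 5 rectangular rungs (69 mm deep, 32 mm thick), front faces flush with the rails' −y face. The bottom of the first rung is 276 mm above the floor and each subsequent rung is 272 mm higher than the one below.

C is a run of 6 identical solid stair steps. Each tread is 912×271 mm and each step block is 199 mm high. Step 1 rests on the floor; step k is offset from step 1 by (k−1)×271 mm in y and (k−1)×199 mm in z.

The ladder is on top of the table. The staircase is against the table's +x side, with their −y faces flush.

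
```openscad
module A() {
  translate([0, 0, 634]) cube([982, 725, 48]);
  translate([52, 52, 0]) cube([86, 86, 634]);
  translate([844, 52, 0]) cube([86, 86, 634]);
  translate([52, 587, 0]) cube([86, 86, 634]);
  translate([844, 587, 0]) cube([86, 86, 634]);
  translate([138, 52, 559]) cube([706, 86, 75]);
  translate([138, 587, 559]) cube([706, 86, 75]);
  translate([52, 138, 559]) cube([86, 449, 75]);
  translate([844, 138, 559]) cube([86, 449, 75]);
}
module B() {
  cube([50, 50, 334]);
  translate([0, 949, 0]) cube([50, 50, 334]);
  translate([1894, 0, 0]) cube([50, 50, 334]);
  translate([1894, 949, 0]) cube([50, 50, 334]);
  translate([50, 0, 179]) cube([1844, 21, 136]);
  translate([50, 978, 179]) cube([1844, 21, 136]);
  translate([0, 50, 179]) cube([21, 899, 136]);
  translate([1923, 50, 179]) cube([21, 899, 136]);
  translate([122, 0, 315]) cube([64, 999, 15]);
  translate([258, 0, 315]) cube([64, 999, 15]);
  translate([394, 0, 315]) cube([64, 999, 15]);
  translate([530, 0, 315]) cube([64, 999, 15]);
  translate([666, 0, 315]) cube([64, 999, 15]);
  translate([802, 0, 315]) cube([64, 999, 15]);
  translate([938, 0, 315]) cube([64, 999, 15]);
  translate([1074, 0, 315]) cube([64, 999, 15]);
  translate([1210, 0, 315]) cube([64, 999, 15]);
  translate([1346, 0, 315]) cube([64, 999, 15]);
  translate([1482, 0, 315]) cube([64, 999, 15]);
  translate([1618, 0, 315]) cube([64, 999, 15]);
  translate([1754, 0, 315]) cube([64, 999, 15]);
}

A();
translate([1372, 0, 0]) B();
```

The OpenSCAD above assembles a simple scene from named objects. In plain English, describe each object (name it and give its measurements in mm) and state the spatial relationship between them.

A is a table: top 982 mm (x) × 725 mm (y), 48 mm thick, upper face at z = 682 mm, on four 86×86 mm square legs, each inset 52 mm from the nearest pair of top edges, running from z = 0 to the bottom of the top. Four apron rails, 86 mm thick and 75 mm tall, run between adjacent legs with their top edges flush with the underside of the top and their outer faces flush with the legs' outer faces.

B is a bed frame 1944 mm long (x) by 999 mm wide (y). Four 50×50 mm corner posts, 334 mm tall, at the corners of the footprint. Four rails of 21 mm thickness and 136 mm height run between adjacent posts with their undersides at z = 179 mm, their outer faces flush with the outside of the frame (the two x-running rails run between the posts' inner faces; the two y-running rails run between the posts' inner faces). 13 slats, each 64 mm wide (x) and 15 mm thick, lie across the top of the two x-running rails, running the full 999 mm width of the frame in y; the slats are evenly spaced along x between the inner faces of the end posts with equal gaps (rounded down to the nearest mm) at the −x end and between each pair — any rounding remainder accumulates at the +x end.

The bed frame is on the floor beside the table on its +x side.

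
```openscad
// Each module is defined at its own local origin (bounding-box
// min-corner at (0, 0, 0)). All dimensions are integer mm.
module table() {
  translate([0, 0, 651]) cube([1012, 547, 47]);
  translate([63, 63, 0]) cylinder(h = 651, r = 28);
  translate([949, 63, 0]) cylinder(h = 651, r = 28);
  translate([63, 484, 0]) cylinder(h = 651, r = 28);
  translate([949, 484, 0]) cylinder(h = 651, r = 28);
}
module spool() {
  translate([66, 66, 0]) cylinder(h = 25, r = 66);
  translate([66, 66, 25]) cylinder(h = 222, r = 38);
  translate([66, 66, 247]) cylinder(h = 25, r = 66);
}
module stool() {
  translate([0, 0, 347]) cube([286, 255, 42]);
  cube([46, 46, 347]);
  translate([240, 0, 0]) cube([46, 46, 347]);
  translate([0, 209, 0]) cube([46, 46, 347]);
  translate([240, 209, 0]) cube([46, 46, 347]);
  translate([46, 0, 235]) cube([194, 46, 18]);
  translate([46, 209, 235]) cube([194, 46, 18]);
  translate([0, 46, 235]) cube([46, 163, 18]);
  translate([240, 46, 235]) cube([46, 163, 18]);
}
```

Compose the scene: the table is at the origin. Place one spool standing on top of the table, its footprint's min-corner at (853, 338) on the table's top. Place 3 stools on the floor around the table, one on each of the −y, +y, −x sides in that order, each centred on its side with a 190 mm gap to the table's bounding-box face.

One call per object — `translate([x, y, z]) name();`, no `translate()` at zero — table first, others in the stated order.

table();
translate([853, 338, 698]) spool();
translate([363, -445, 0]) stool();
translate([363, 737, 0]) stool();
translate([-476, 146, 0]) stool();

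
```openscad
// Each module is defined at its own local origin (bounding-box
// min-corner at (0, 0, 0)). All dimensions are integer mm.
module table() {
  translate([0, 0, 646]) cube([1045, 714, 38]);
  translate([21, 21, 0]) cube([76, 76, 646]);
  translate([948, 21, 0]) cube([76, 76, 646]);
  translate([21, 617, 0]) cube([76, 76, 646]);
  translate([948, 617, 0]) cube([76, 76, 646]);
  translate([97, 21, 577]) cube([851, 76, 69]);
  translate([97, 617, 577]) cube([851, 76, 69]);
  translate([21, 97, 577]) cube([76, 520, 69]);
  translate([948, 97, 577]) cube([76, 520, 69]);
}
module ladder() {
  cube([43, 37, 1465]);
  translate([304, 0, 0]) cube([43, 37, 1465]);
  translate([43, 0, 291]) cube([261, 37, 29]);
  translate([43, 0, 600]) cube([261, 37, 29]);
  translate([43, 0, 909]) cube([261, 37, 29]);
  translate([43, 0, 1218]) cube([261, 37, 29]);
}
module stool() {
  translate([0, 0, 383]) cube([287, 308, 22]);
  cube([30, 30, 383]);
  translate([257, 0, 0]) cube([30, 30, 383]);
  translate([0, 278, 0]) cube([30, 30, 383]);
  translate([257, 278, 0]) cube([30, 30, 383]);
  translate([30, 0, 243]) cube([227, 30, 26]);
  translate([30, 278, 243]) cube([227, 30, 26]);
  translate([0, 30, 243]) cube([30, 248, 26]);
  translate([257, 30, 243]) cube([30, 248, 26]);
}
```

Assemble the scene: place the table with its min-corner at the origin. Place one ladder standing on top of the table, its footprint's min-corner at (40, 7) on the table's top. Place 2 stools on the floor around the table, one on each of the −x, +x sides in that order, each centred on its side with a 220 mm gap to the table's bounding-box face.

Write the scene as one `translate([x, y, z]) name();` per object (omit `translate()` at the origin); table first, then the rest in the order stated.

table();
translate([40, 7, 684]) ladder();
translate([-507, 203, 0]) stool();
translate([1265, 203, 0]) stool();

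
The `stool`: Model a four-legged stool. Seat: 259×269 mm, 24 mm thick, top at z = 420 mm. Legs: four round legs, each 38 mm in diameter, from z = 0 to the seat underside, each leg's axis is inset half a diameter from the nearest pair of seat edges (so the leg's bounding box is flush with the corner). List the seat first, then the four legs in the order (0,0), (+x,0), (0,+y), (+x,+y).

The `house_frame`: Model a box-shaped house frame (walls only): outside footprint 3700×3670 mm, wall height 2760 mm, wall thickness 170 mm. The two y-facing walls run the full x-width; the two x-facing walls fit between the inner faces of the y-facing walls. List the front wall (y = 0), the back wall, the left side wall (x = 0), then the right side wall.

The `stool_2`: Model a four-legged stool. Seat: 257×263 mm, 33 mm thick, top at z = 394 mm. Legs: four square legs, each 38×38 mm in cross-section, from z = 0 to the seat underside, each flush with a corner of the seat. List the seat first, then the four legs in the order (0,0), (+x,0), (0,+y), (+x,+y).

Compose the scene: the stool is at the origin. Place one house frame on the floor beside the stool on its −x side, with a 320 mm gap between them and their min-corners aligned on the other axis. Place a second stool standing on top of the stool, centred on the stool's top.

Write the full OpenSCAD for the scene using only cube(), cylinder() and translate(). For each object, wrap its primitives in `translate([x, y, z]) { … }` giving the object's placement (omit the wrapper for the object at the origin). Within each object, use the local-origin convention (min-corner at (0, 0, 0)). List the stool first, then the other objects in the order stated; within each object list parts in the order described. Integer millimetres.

translate([0, 0, 396]) cube([259, 269, 24]);
translate([19, 19, 0]) cylinder(h = 396, r = 19);
translate([240, 19, 0]) cylinder(h = 396, r = 19);
translate([19, 250, 0]) cylinder(h = 396, r = 19);
translate([240, 250, 0]) cylinder(h = 396, r = 19);
translate([-4020, 0, 0]) {
  cube([3700, 170, 2760]);
  translate([0, 3500, 0]) cube([3700, 170, 2760]);
  translate([0, 170, 0]) cube([170, 3330, 2760]);
  translate([3530, 170, 0]) cube([170, 3330, 2760]);
}
translate([1, 3, 420]) {
  translate([0, 0, 361]) cube([257, 263, 33]);
  cube([38, 38, 361]);
  translate([219, 0, 0]) cube([38, 38, 361]);
  translate([0, 225, 0]) cube([38, 38, 361]);
  translate([219, 225, 0]) cube([38, 38, 361]);
}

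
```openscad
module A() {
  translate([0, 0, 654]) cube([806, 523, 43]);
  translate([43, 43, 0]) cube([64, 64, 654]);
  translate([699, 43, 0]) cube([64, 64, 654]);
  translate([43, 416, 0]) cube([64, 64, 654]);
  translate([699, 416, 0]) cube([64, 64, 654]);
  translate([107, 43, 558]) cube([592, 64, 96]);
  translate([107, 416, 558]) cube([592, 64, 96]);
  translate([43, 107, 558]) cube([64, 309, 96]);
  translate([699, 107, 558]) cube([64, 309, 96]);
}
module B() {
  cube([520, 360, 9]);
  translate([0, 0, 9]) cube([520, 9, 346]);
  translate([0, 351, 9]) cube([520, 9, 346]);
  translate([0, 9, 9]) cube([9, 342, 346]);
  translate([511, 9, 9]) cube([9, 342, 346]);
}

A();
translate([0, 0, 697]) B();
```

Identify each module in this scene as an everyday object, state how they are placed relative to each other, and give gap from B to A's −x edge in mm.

A is a table. B is an open box. The open box is on top of the table. The gap from the open box to the table's −x edge is 0 mm.

The open box's min-x is at 0; the table's min-x is 0; gap = 0 mm.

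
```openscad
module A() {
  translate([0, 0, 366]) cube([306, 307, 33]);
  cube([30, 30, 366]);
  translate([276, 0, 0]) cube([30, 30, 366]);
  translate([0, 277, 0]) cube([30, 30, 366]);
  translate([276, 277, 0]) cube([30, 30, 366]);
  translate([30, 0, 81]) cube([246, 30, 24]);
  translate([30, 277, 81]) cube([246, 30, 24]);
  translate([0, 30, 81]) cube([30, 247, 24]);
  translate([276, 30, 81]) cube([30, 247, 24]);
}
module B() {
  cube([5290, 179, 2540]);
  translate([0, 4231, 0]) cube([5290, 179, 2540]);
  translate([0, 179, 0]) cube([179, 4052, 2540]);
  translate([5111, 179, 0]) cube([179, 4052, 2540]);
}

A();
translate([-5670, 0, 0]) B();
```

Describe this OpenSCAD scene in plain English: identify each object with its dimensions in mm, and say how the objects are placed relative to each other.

A is a four-legged stool. The seat is a 306×307×33 mm slab whose top surface is at z = 399 mm; four square legs, each 30×30 mm in cross-section, run from the floor (z = 0) to the underside of the seat, each flush with a corner of the seat. Four stretchers, 30 mm wide and 24 mm tall, connect adjacent legs with their undersides at z = 81 mm, each running between the inner faces of the legs it joins and aligned with the legs' outer faces on the other axis.

B is a box-shaped house frame (walls only): outside footprint 5290×4410 mm, wall height 2540 mm, wall thickness 179 mm. The two y-facing walls run the full x-width; the two x-facing walls fit between the inner faces of the y-facing walls.

The house frame is on the floor beside the stool on its −x side.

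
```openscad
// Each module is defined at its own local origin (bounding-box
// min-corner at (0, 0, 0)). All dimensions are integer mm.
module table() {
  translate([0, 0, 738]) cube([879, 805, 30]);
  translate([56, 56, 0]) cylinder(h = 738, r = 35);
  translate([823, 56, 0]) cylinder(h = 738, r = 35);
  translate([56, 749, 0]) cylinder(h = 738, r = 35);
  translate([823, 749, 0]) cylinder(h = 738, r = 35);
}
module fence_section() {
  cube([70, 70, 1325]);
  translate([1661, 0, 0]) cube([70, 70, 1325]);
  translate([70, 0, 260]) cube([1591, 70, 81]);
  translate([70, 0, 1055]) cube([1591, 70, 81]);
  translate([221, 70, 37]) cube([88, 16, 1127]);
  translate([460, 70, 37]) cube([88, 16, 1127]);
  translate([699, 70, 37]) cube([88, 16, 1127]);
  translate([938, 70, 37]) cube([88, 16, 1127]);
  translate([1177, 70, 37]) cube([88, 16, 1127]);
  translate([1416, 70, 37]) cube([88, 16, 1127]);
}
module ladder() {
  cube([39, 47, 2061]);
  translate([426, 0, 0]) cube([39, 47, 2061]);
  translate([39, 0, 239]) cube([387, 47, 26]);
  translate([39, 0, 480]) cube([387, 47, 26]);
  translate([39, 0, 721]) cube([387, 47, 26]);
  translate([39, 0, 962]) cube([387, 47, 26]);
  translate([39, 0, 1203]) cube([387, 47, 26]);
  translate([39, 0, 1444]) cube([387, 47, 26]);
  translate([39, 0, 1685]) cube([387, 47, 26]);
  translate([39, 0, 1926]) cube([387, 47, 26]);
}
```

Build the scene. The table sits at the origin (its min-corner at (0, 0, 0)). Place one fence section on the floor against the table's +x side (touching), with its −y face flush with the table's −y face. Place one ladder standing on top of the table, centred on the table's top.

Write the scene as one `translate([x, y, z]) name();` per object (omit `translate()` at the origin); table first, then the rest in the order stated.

table();
translate([879, 0, 0]) fence_section();
translate([207, 379, 768]) ladder();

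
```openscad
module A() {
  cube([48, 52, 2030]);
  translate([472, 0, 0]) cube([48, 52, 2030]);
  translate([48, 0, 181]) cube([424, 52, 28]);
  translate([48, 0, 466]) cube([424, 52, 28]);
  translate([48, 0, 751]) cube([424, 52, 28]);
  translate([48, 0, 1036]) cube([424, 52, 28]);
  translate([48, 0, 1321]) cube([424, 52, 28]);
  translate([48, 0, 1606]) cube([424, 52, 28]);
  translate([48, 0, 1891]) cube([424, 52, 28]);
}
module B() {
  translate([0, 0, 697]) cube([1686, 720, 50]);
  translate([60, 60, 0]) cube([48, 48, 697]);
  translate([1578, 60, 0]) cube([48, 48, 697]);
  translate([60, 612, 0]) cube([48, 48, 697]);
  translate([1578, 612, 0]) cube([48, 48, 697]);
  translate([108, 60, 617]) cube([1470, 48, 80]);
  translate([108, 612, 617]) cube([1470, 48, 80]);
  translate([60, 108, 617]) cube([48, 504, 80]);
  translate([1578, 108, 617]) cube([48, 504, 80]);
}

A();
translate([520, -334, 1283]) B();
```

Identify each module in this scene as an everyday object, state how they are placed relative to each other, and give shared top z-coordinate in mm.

A is a ladder. B is a table. The table is beside the ladder with their tops flush at z = 2030. The shared top z-coordinate is 2030 mm.

Both tops at z = 2030 mm.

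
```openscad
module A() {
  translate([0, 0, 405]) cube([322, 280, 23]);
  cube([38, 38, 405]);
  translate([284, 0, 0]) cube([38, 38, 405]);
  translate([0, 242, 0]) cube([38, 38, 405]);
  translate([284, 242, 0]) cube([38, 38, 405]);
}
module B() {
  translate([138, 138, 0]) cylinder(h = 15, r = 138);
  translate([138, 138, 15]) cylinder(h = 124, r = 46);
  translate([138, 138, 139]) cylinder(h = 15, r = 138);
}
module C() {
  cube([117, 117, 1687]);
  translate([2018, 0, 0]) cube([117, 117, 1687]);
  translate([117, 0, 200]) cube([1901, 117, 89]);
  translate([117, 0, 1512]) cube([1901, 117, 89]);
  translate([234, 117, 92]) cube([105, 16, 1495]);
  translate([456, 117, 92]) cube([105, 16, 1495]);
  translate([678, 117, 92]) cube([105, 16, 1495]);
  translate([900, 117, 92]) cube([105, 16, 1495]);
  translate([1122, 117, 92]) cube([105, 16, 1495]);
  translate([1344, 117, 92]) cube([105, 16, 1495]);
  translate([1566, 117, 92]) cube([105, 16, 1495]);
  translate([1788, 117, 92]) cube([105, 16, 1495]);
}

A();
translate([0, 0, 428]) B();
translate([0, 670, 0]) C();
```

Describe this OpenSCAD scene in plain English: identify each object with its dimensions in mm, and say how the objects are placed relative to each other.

A is a four-legged stool. The seat is a 322×280×23 mm slab whose top surface is at z = 428 mm; four square legs, each 38×38 mm in cross-section, run from the floor (z = 0) to the underside of the seat, each flush with a corner of the seat.

B is a spool: two coaxial disc flanges of radius 138 mm and thickness 15 mm, joined by a core cylinder of radius 46 mm and height 124 mm. The lower flange rests on z = 0 and the three cylinders share a vertical axis.

C is a fence section. Two 117×117 mm posts, 1687 mm tall, stand on the floor with a clear span of 1901 mm between their inner faces. Two horizontal rails of 117×89 mm section span the gap between the posts with their undersides at z = 200 mm and z = 1512 mm, flush with the posts' −y face. 8 pickets, each 105 mm wide, 16 mm thick and 1495 mm tall, are fixed to the +y face of the rails with their bottoms at z = 92 mm, evenly spaced across the span with equal gaps (rounded down to the nearest mm) at the −x end and between each pair — any rounding remainder accumulates at the +x end.

The spool is on top of the stool. The fence section is on the floor beside the stool on its +y side.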